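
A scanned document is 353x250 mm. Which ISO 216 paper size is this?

B4 (250 × 353 mm)

Aspect ratio 353/250 ≈ 1.412 — close to the ISO √2 ≈ 1.414.
In the B-series (B0 = 1000 × 1414 mm): B4 = 250 × 353 mm.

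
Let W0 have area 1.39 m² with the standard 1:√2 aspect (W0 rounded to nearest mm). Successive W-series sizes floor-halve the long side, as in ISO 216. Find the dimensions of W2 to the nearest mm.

Let W0's short side be w mm. w · w√2 = 1.39 m² = 1,390,000 mm², so w ≈ 991.4 mm and w√2 ≈ 1402.1 mm → W0 = 991 × 1402 mm.
W1: ⌊1402/2⌋ × 991 = 701 × 991 mm
W2: ⌊991/2⌋ × 701 = 495 × 701 mm

495 × 701 mm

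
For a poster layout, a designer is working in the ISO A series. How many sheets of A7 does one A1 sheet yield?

A1 = 594 × 841 mm; A7 = 74 × 105 mm.
Each halving step doubles the count; 6 steps from A1 to A7.
2^6 = 64.

64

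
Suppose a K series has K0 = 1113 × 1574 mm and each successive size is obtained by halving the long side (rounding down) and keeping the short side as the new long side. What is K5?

196 × 278 mm

K1: ⌊1574/2⌋ × 1113 = 787 × 1113 mm
K2: ⌊1113/2⌋ × 787 = 556 × 787 mm
K3: ⌊787/2⌋ × 556 = 393 × 556 mm
K4: ⌊556/2⌋ × 393 = 278 × 393 mm
K5: ⌊393/2⌋ × 278 = 196 × 278 mm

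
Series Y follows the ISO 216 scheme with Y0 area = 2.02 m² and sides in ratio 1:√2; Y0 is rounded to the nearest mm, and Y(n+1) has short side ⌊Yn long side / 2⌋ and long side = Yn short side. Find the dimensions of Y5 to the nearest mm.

211 × 298 mm

Let Y0's short side be w mm. w · w√2 = 2.02 m² = 2,020,000 mm², so w ≈ 1195.1 mm and w√2 ≈ 1690.2 mm → Y0 = 1195 × 1690 mm.
Y1: ⌊1690/2⌋ × 1195 = 845 × 1195 mm
Y2: ⌊1195/2⌋ × 845 = 597 × 845 mm
Y3: ⌊845/2⌋ × 597 = 422 × 597 mm
Y4: ⌊597/2⌋ × 422 = 298 × 422 mm
Y5: ⌊422/2⌋ × 298 = 211 × 298 mm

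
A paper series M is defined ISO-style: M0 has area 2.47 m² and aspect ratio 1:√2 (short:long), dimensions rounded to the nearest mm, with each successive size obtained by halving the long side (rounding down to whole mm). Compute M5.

Let M0's short side be w mm. w · w√2 = 2.47 m² = 2,470,000 mm², so w ≈ 1321.6 mm and w√2 ≈ 1869.0 mm → M0 = 1322 × 1869 mm.
M1: ⌊1869/2⌋ × 1322 = 934 × 1322 mm
M2: ⌊1322/2⌋ × 934 = 661 × 934 mm
M3: ⌊934/2⌋ × 661 = 467 × 661 mm
M4: ⌊661/2⌋ × 467 = 330 × 467 mm
M5: ⌊467/2⌋ × 330 = 233 × 330 mm

233 × 330 mm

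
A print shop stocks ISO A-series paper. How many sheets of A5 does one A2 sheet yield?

8

Each ISO step halves the sheet: 1 × A2 → 2 × A3 → 4 × A4 → 8 × A5
From A2 to A5 is 3 halving steps: 2^3 = 8.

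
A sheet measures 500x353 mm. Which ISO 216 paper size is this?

Aspect ratio 500/353 ≈ 1.416 — close to the ISO √2 ≈ 1.414.
In the B-series (B0 = 1000 × 1414 mm): B3 = 353 × 500 mm.

B3 (353 × 500 mm)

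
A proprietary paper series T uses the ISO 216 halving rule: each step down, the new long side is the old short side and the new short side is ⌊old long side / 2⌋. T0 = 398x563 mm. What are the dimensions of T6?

T1: ⌊563/2⌋ × 398 = 281 × 398 mm
T2: ⌊398/2⌋ × 281 = 199 × 281 mm
T3: ⌊281/2⌋ × 199 = 140 × 199 mm
T4: ⌊199/2⌋ × 140 = 99 × 140 mm
T5: ⌊140/2⌋ × 99 = 70 × 99 mm
T6: ⌊99/2⌋ × 70 = 49 × 70 mm

49 × 70 mm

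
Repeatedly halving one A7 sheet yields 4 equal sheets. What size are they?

A9

4 = 2^2, so 2 halving steps.
A7 → A8 → … → A9 after 2 steps.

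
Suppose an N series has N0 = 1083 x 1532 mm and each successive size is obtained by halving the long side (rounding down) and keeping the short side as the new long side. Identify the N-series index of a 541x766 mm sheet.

N0: 1083 × 1532 mm
N1: 766 × 1083 mm
N2: 541 × 766 mm
N3: 383 × 541 mm
→ matches N2.

N2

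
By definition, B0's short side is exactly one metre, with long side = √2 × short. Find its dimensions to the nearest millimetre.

1000 × 1414 mm

Short side = 1000 mm; long side = 1000√2 ≈ 1414.2 mm.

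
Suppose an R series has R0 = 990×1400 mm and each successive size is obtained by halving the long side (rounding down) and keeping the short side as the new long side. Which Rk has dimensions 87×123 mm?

R0: 990 × 1400 mm
R1: 700 × 990 mm
R2: 495 × 700 mm
R3: 350 × 495 mm
R4: 247 × 350 mm
R5: 175 × 247 mm
R6: 123 × 175 mm
R7: 87 × 123 mm
R8: 61 × 87 mm
→ matches R7.

R7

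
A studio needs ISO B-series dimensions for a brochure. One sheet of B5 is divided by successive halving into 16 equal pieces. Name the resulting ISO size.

16 = 2^4, so 4 halving steps.
B5 → B6 → … → B9 after 4 steps.

B9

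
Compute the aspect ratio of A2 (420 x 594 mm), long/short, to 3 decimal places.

594 / 420 = 1.414
Matches √2 ≈ 1.414 — the ISO 216 defining ratio.

1.414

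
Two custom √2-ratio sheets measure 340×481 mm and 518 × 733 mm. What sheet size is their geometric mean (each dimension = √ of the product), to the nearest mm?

420 × 594 mm

Short side: √(340 · 518) = √176120 ≈ 419.7 → 420 mm
Long side: √(481 · 733) = √352573 ≈ 593.8 → 594 mm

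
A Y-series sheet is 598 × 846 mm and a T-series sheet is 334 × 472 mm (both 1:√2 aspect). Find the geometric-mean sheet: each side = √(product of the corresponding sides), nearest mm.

447 × 632 mm

Short side: √(598 · 334) = √199732 ≈ 446.9 → 447 mm
Long side: √(846 · 472) = √399312 ≈ 631.9 → 632 mm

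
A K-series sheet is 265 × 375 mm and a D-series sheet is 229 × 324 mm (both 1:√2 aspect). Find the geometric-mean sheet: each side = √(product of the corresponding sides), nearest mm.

246 × 349 mm

Short side: √(265 · 229) = √60685 ≈ 246.3 → 246 mm
Long side: √(375 · 324) = √121500 ≈ 348.6 → 349 mm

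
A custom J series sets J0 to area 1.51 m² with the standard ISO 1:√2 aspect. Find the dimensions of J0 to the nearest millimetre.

Let the short side be w mm. Then w · w√2 = 1.51 m² = 1,510,000 mm².
w² = 1,510,000/√2, so w ≈ 1033.3 mm; long side = w√2 ≈ 1461.3 mm.

1033 × 1461 mm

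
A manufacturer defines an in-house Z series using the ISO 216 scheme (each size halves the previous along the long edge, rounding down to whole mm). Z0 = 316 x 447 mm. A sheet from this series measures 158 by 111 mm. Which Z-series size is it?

Z0: 316 × 447 mm
Z1: 223 × 316 mm
Z2: 158 × 223 mm
Z3: 111 × 158 mm
Z4: 79 × 111 mm
→ matches Z3.

Z3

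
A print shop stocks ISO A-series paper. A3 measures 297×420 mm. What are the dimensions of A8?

52 × 74 mm

A4: ⌊420/2⌋ × 297 = 210 × 297 mm
A5: ⌊297/2⌋ × 210 = 148 × 210 mm
A6: ⌊210/2⌋ × 148 = 105 × 148 mm
A7: ⌊148/2⌋ × 105 = 74 × 105 mm
A8: ⌊105/2⌋ × 74 = 52 × 74 mm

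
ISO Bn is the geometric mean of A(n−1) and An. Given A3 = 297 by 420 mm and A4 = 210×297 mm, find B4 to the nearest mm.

Short side: √(297 · 210) = √62370 ≈ 249.7 → 250 mm
Long side: √(420 · 297) = √124740 ≈ 353.2 → 353 mm

250 × 353 mm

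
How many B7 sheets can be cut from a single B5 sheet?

B5 = 176 × 250 mm; B7 = 88 × 125 mm.
Each halving step doubles the count; 2 steps from B5 to B7.
2^2 = 4.

4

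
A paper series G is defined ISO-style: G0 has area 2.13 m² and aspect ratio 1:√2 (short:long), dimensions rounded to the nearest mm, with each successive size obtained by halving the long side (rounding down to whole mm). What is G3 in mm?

434 × 613 mm

Let G0's short side be w mm. w · w√2 = 2.13 m² = 2,130,000 mm², so w ≈ 1227.2 mm and w√2 ≈ 1735.6 mm → G0 = 1227 × 1736 mm.
G1: ⌊1736/2⌋ × 1227 = 868 × 1227 mm
G2: ⌊1227/2⌋ × 868 = 613 × 868 mm
G3: ⌊868/2⌋ × 613 = 434 × 613 mm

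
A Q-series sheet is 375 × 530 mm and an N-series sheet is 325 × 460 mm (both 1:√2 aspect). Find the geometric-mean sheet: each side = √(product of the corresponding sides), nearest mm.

349 × 494 mm

Short side: √(375 · 325) = √121875 ≈ 349.1 → 349 mm
Long side: √(530 · 460) = √243800 ≈ 493.8 → 494 mm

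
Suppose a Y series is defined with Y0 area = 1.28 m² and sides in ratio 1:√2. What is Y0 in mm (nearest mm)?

951 × 1345 mm

Let the short side be w mm. Then w · w√2 = 1.28 m² = 1,280,000 mm².
w² = 1,280,000/√2, so w ≈ 951.4 mm; long side = w√2 ≈ 1345.4 mm.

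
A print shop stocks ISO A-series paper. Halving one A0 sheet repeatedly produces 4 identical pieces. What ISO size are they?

4 = 2^2, so 2 halving steps.
A0 → A1 → … → A2 after 2 steps.

A2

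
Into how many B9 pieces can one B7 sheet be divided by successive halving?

4

B7 = 88 × 125 mm; B9 = 44 × 62 mm.
Each halving step doubles the count; 2 steps from B7 to B9.
2^2 = 4.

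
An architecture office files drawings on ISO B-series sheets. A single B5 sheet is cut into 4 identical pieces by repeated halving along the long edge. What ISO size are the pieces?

4 = 2^2, so 2 halving steps.
B5 → B6 → … → B7 after 2 steps.

B7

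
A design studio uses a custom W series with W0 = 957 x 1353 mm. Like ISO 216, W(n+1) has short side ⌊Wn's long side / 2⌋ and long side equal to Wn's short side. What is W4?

239 × 338 mm

W1: ⌊1353/2⌋ × 957 = 676 × 957 mm
W2: ⌊957/2⌋ × 676 = 478 × 676 mm
W3: ⌊676/2⌋ × 478 = 338 × 478 mm
W4: ⌊478/2⌋ × 338 = 239 × 338 mm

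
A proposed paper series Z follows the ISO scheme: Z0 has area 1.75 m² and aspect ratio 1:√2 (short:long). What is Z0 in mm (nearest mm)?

1112 × 1573 mm

Let the short side be w mm. Then w · w√2 = 1.75 m² = 1,750,000 mm².
w² = 1,750,000/√2, so w ≈ 1112.4 mm; long side = w√2 ≈ 1573.2 mm.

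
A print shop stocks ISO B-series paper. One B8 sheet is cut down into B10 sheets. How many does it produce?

4

Each ISO step halves the sheet: 1 × B8 → 2 × B9 → 4 × B10
From B8 to B10 is 2 halving steps: 2^2 = 4.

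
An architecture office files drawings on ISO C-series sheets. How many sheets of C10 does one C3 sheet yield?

Each ISO step halves the sheet: 1 × C3 → 2 × C4 → 4 × C5 → 8 × C6 → …
From C3 to C10 is 7 halving steps: 2^7 = 128.

128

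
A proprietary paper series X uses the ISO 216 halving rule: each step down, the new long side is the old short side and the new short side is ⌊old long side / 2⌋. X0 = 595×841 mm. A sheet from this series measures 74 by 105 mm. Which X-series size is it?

X6

X0: 595 × 841 mm
X1: 420 × 595 mm
X2: 297 × 420 mm
X3: 210 × 297 mm
X4: 148 × 210 mm
X5: 105 × 148 mm
X6: 74 × 105 mm
X7: 52 × 74 mm
→ matches X6.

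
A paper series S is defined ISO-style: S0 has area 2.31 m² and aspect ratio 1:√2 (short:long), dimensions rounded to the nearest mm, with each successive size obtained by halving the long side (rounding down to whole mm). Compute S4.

Let S0's short side be w mm. w · w√2 = 2.31 m² = 2,310,000 mm², so w ≈ 1278.1 mm and w√2 ≈ 1807.4 mm → S0 = 1278 × 1807 mm.
S1: ⌊1807/2⌋ × 1278 = 903 × 1278 mm
S2: ⌊1278/2⌋ × 903 = 639 × 903 mm
S3: ⌊903/2⌋ × 639 = 451 × 639 mm
S4: ⌊639/2⌋ × 451 = 319 × 451 mm

319 × 451 mm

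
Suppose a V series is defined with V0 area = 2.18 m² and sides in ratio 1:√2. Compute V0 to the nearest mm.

Let the short side be w mm. Then w · w√2 = 2.18 m² = 2,180,000 mm².
w² = 2,180,000/√2, so w ≈ 1241.6 mm; long side = w√2 ≈ 1755.8 mm.

1242 × 1756 mm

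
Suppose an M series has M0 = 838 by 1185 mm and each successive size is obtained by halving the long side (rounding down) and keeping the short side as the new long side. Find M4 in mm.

M1: ⌊1185/2⌋ × 838 = 592 × 838 mm
M2: ⌊838/2⌋ × 592 = 419 × 592 mm
M3: ⌊592/2⌋ × 419 = 296 × 419 mm
M4: ⌊419/2⌋ × 296 = 209 × 296 mm

209 × 296 mm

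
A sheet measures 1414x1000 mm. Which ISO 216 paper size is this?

B0 (1000 × 1414 mm)

Aspect ratio 1414/1000 ≈ 1.414 — close to the ISO √2 ≈ 1.414.
In the B-series (B0 = 1000 × 1414 mm): B0 = 1000 × 1414 mm.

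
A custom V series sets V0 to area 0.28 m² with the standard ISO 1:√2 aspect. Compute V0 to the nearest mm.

445 × 629 mm

Let the short side be w mm. Then w · w√2 = 0.28 m² = 280,000 mm².
w² = 280,000/√2, so w ≈ 445.0 mm; long side = w√2 ≈ 629.3 mm.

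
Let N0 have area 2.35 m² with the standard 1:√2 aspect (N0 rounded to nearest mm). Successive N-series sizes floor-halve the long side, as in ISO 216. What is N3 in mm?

Let N0's short side be w mm. w · w√2 = 2.35 m² = 2,350,000 mm², so w ≈ 1289.1 mm and w√2 ≈ 1823.0 mm → N0 = 1289 × 1823 mm.
N1: ⌊1823/2⌋ × 1289 = 911 × 1289 mm
N2: ⌊1289/2⌋ × 911 = 644 × 911 mm
N3: ⌊911/2⌋ × 644 = 455 × 644 mm

455 × 644 mm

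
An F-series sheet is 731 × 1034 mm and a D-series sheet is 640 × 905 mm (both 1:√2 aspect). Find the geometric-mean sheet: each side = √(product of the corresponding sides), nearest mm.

Short side: √(731 · 640) = √467840 ≈ 684.0 → 684 mm
Long side: √(1034 · 905) = √935770 ≈ 967.4 → 967 mm

684 × 967 mm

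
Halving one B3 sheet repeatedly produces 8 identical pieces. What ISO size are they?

8 = 2^3, so 3 halving steps.
B3 → B4 → … → B6 after 3 steps.

B6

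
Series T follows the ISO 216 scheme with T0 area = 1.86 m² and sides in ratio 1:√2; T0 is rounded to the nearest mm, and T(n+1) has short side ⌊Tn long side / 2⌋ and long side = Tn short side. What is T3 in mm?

405 × 573 mm

Let T0's short side be w mm. w · w√2 = 1.86 m² = 1,860,000 mm², so w ≈ 1146.8 mm and w√2 ≈ 1621.9 mm → T0 = 1147 × 1622 mm.
T1: ⌊1622/2⌋ × 1147 = 811 × 1147 mm
T2: ⌊1147/2⌋ × 811 = 573 × 811 mm
T3: ⌊811/2⌋ × 573 = 405 × 573 mm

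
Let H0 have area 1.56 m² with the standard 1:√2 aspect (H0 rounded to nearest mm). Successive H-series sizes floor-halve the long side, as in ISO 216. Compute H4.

Let H0's short side be w mm. w · w√2 = 1.56 m² = 1,560,000 mm², so w ≈ 1050.3 mm and w√2 ≈ 1485.3 mm → H0 = 1050 × 1485 mm.
H1: ⌊1485/2⌋ × 1050 = 742 × 1050 mm
H2: ⌊1050/2⌋ × 742 = 525 × 742 mm
H3: ⌊742/2⌋ × 525 = 371 × 525 mm
H4: ⌊525/2⌋ × 371 = 262 × 371 mm

262 × 371 mm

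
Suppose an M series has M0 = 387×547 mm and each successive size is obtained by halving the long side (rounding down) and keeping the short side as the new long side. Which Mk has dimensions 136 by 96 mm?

M4

M0: 387 × 547 mm
M1: 273 × 387 mm
M2: 193 × 273 mm
M3: 136 × 193 mm
M4: 96 × 136 mm
M5: 68 × 96 mm
→ matches M4.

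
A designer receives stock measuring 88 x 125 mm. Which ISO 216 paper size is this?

Aspect ratio 125/88 ≈ 1.420 — close to the ISO √2 ≈ 1.414.
In the B-series (B0 = 1000 × 1414 mm): B7 = 88 × 125 mm.

B7 (88 × 125 mm)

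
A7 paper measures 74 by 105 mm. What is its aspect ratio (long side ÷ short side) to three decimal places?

1.419

105 / 74 = 1.419
ISO 216 targets √2 ≈ 1.414; the +0.005 deviation is from mm rounding.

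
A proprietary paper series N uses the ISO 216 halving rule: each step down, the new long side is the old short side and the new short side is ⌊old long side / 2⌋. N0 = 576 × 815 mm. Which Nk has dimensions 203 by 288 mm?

N3

N0: 576 × 815 mm
N1: 407 × 576 mm
N2: 288 × 407 mm
N3: 203 × 288 mm
N4: 144 × 203 mm
→ matches N3.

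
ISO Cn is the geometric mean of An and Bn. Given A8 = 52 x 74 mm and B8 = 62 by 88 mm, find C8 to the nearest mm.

Short side: √(52 · 62) = √3224 ≈ 56.8 → 57 mm
Long side: √(74 · 88) = √6512 ≈ 80.7 → 81 mm

57 × 81 mm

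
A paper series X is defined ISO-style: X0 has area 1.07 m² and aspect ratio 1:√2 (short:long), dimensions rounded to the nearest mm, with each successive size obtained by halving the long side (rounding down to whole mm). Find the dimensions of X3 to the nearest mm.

307 × 435 mm

Let X0's short side be w mm. w · w√2 = 1.07 m² = 1,070,000 mm², so w ≈ 869.8 mm and w√2 ≈ 1230.1 mm → X0 = 870 × 1230 mm.
X1: ⌊1230/2⌋ × 870 = 615 × 870 mm
X2: ⌊870/2⌋ × 615 = 435 × 615 mm
X3: ⌊615/2⌋ × 435 = 307 × 435 mm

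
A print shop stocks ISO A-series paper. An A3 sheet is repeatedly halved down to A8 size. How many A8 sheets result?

32

A3 = 297 × 420 mm; A8 = 52 × 74 mm.
Each halving step doubles the count; 5 steps from A3 to A8.
2^5 = 32.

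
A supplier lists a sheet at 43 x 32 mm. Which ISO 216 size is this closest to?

B10 (31 × 44 mm)

Aspect ratio 43/32 ≈ 1.344 (ISO target is √2 ≈ 1.414).
In the B-series (B0 = 1000 × 1414 mm): B10 = 31 × 44 mm.
Off by 2 mm total — nearest standard size.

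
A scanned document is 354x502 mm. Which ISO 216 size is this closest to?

B3 (353 × 500 mm)

Aspect ratio 502/354 ≈ 1.418 — close to the ISO √2 ≈ 1.414.
In the B-series (B0 = 1000 × 1414 mm): B3 = 353 × 500 mm.
Off by 3 mm total — nearest standard size.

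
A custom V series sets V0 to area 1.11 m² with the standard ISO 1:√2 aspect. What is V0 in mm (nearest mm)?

886 × 1253 mm

Let the short side be w mm. Then w · w√2 = 1.11 m² = 1,110,000 mm².
w² = 1,110,000/√2, so w ≈ 885.9 mm; long side = w√2 ≈ 1252.9 mm.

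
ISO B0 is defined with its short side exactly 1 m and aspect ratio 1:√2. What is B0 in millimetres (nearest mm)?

Short side = 1000 mm; long side = 1000√2 ≈ 1414.2 mm.

1000 × 1414 mm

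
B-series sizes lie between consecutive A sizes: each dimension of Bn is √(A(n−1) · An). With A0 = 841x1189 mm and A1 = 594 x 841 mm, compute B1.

Short side: √(841 · 594) = √499554 ≈ 706.8 → 707 mm
Long side: √(1189 · 841) = √999949 ≈ 1000.0 → 1000 mm

707 × 1000 mm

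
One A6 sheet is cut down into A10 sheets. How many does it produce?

A6 = 105 × 148 mm; A10 = 26 × 37 mm.
Each halving step doubles the count; 4 steps from A6 to A10.
2^4 = 16.

16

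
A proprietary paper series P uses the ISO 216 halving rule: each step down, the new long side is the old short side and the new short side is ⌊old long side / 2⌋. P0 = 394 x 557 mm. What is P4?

98 × 139 mm

P1 = 278 × 394 mm (from P0 by 1 halving).
P2: ⌊394/2⌋ × 278 = 197 × 278 mm
P3: ⌊278/2⌋ × 197 = 139 × 197 mm
P4: ⌊197/2⌋ × 139 = 98 × 139 mm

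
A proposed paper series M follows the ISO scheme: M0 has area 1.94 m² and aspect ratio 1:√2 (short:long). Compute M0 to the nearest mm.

1171 × 1656 mm

Let the short side be w mm. Then w · w√2 = 1.94 m² = 1,940,000 mm².
w² = 1,940,000/√2, so w ≈ 1171.2 mm; long side = w√2 ≈ 1656.4 mm.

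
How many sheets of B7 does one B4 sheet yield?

Each ISO step halves the sheet: 1 × B4 → 2 × B5 → 4 × B6 → 8 × B7
From B4 to B7 is 3 halving steps: 2^3 = 8.

8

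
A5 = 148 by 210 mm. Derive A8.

A6: ⌊210/2⌋ × 148 = 105 × 148 mm
A7: ⌊148/2⌋ × 105 = 74 × 105 mm
A8: ⌊105/2⌋ × 74 = 52 × 74 mm

52 × 74 mm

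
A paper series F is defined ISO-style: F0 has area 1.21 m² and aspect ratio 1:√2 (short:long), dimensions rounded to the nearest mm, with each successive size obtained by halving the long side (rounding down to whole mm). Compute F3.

327 × 462 mm

Let F0's short side be w mm. w · w√2 = 1.21 m² = 1,210,000 mm², so w ≈ 925.0 mm and w√2 ≈ 1308.1 mm → F0 = 925 × 1308 mm.
F1: ⌊1308/2⌋ × 925 = 654 × 925 mm
F2: ⌊925/2⌋ × 654 = 462 × 654 mm
F3: ⌊654/2⌋ × 462 = 327 × 462 mm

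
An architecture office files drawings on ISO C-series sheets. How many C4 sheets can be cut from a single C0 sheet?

16

Each ISO step halves the sheet: 1 × C0 → 2 × C1 → 4 × C2 → 8 × C3 → …
From C0 to C4 is 4 halving steps: 2^4 = 16.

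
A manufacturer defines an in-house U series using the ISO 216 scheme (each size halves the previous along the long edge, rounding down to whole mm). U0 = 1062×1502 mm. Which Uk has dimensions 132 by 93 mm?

U7

U0: 1062 × 1502 mm
U1: 751 × 1062 mm
U2: 531 × 751 mm
U3: 375 × 531 mm
U4: 265 × 375 mm
U5: 187 × 265 mm
U6: 132 × 187 mm
U7: 93 × 132 mm
U8: 66 × 93 mm
→ matches U7.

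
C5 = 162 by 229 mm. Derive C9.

C6: ⌊229/2⌋ × 162 = 114 × 162 mm
C7: ⌊162/2⌋ × 114 = 81 × 114 mm
C8: ⌊114/2⌋ × 81 = 57 × 81 mm
C9: ⌊81/2⌋ × 57 = 40 × 57 mm

40 × 57 mm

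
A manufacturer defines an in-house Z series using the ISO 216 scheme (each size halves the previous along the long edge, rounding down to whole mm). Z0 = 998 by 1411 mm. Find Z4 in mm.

249 × 352 mm

Z1: ⌊1411/2⌋ × 998 = 705 × 998 mm
Z2: ⌊998/2⌋ × 705 = 499 × 705 mm
Z3: ⌊705/2⌋ × 499 = 352 × 499 mm
Z4: ⌊499/2⌋ × 352 = 249 × 352 mm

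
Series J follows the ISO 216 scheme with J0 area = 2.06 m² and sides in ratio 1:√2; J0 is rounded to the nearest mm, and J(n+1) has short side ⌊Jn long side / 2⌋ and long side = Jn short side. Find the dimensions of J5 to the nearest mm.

213 × 301 mm

Let J0's short side be w mm. w · w√2 = 2.06 m² = 2,060,000 mm², so w ≈ 1206.9 mm and w√2 ≈ 1706.8 mm → J0 = 1207 × 1707 mm.
J1: ⌊1707/2⌋ × 1207 = 853 × 1207 mm
J2: ⌊1207/2⌋ × 853 = 603 × 853 mm
J3: ⌊853/2⌋ × 603 = 426 × 603 mm
J4: ⌊603/2⌋ × 426 = 301 × 426 mm
J5: ⌊426/2⌋ × 301 = 213 × 301 mm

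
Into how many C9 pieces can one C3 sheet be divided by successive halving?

C3 = 324 × 458 mm; C9 = 40 × 57 mm.
Each halving step doubles the count; 6 steps from C3 to C9.
2^6 = 64.

64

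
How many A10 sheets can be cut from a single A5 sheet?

32

Each ISO step halves the sheet: 1 × A5 → 2 × A6 → 4 × A7 → 8 × A8 → …
From A5 to A10 is 5 halving steps: 2^5 = 32.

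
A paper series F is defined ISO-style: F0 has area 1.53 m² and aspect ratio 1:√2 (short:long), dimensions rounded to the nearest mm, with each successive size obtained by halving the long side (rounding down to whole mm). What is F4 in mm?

260 × 367 mm

Let F0's short side be w mm. w · w√2 = 1.53 m² = 1,530,000 mm², so w ≈ 1040.1 mm and w√2 ≈ 1471.0 mm → F0 = 1040 × 1471 mm.
F1: ⌊1471/2⌋ × 1040 = 735 × 1040 mm
F2: ⌊1040/2⌋ × 735 = 520 × 735 mm
F3: ⌊735/2⌋ × 520 = 367 × 520 mm
F4: ⌊520/2⌋ × 367 = 260 × 367 mm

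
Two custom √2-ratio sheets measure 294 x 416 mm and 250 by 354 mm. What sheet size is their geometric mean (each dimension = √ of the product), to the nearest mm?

Short side: √(294 · 250) = √73500 ≈ 271.1 → 271 mm
Long side: √(416 · 354) = √147264 ≈ 383.7 → 384 mm

271 × 384 mm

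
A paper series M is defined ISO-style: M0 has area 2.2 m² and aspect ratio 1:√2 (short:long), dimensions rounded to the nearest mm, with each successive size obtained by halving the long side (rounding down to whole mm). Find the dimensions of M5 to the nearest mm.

220 × 311 mm

Let M0's short side be w mm. w · w√2 = 2.2 m² = 2,200,000 mm², so w ≈ 1247.3 mm and w√2 ≈ 1763.9 mm → M0 = 1247 × 1764 mm.
M1: ⌊1764/2⌋ × 1247 = 882 × 1247 mm
M2: ⌊1247/2⌋ × 882 = 623 × 882 mm
M3: ⌊882/2⌋ × 623 = 441 × 623 mm
M4: ⌊623/2⌋ × 441 = 311 × 441 mm
M5: ⌊441/2⌋ × 311 = 220 × 311 mm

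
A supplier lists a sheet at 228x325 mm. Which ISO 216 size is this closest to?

Aspect ratio 325/228 ≈ 1.425 — close to the ISO √2 ≈ 1.414.
In the C-series (envelope sizes, between A and B): C4 = 229 × 324 mm.
Off by 2 mm total — nearest standard size.

C4 (229 × 324 mm)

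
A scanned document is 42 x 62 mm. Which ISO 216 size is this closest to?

Aspect ratio 62/42 ≈ 1.476 (ISO target is √2 ≈ 1.414).
In the B-series (B0 = 1000 × 1414 mm): B9 = 44 × 62 mm.
Off by 2 mm total — nearest standard size.

B9 (44 × 62 mm)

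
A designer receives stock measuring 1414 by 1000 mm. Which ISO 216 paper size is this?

Aspect ratio 1414/1000 ≈ 1.414 — close to the ISO √2 ≈ 1.414.
In the B-series (B0 = 1000 × 1414 mm): B0 = 1000 × 1414 mm.

B0 (1000 × 1414 mm)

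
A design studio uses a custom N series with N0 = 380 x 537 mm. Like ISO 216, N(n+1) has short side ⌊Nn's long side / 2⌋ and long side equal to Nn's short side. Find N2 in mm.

N1: ⌊537/2⌋ × 380 = 268 × 380 mm
N2: ⌊380/2⌋ × 268 = 190 × 268 mm

190 × 268 mm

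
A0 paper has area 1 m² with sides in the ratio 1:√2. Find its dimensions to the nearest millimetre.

Let the short side be w mm. Then the long side is w√2 and w · w√2 = 10⁶ mm².
w² = 10⁶/√2, so w = 1000 / 2^(1/4) ≈ 840.9 mm; long side = 1000 · 2^(1/4) ≈ 1189.2 mm.

841 × 1189 mm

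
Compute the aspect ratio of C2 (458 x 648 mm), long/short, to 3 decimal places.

1.415

648 / 458 = 1.415
Matches √2 ≈ 1.414 — the ISO 216 defining ratio.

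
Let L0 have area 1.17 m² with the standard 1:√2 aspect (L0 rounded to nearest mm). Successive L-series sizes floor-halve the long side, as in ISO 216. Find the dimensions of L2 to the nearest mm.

Let L0's short side be w mm. w · w√2 = 1.17 m² = 1,170,000 mm², so w ≈ 909.6 mm and w√2 ≈ 1286.3 mm → L0 = 910 × 1286 mm.
L1: ⌊1286/2⌋ × 910 = 643 × 910 mm
L2: ⌊910/2⌋ × 643 = 455 × 643 mm

455 × 643 mm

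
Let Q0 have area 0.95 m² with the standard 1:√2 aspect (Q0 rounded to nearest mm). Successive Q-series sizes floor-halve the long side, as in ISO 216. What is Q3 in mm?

289 × 410 mm

Let Q0's short side be w mm. w · w√2 = 0.95 m² = 950,000 mm², so w ≈ 819.6 mm and w√2 ≈ 1159.1 mm → Q0 = 820 × 1159 mm.
Q1: ⌊1159/2⌋ × 820 = 579 × 820 mm
Q2: ⌊820/2⌋ × 579 = 410 × 579 mm
Q3: ⌊579/2⌋ × 410 = 289 × 410 mm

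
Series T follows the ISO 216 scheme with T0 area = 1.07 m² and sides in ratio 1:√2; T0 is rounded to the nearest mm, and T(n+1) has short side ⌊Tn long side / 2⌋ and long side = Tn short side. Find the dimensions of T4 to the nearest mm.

Let T0's short side be w mm. w · w√2 = 1.07 m² = 1,070,000 mm², so w ≈ 869.8 mm and w√2 ≈ 1230.1 mm → T0 = 870 × 1230 mm.
T1: ⌊1230/2⌋ × 870 = 615 × 870 mm
T2: ⌊870/2⌋ × 615 = 435 × 615 mm
T3: ⌊615/2⌋ × 435 = 307 × 435 mm
T4: ⌊435/2⌋ × 307 = 217 × 307 mm

217 × 307 mm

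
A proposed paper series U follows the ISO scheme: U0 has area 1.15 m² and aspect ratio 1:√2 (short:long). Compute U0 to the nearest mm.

Let the short side be w mm. Then w · w√2 = 1.15 m² = 1,150,000 mm².
w² = 1,150,000/√2, so w ≈ 901.8 mm; long side = w√2 ≈ 1275.3 mm.

902 × 1275 mm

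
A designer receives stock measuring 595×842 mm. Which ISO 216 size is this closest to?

Aspect ratio 842/595 ≈ 1.415 — close to the ISO √2 ≈ 1.414.
In the A-series (A0 area = 1 m²): A1 = 594 × 841 mm.
Off by 2 mm total — nearest standard size.

A1 (594 × 841 mm)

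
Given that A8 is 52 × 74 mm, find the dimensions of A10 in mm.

26 × 37 mm

A9: ⌊74/2⌋ × 52 = 37 × 52 mm
A10: ⌊52/2⌋ × 37 = 26 × 37 mm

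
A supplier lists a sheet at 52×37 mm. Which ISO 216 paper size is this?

Aspect ratio 52/37 ≈ 1.405 — close to the ISO √2 ≈ 1.414.
In the A-series (A0 area = 1 m²): A9 = 37 × 52 mm.

A9 (37 × 52 mm)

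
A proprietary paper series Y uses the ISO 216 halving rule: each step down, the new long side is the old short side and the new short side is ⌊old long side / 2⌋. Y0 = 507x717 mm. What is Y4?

Y1 = 358 × 507 mm (from Y0 by 1 halving).
Y2: ⌊507/2⌋ × 358 = 253 × 358 mm
Y3: ⌊358/2⌋ × 253 = 179 × 253 mm
Y4: ⌊253/2⌋ × 179 = 126 × 179 mm

126 × 179 mm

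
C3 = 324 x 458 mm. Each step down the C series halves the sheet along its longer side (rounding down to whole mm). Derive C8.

57 × 81 mm

C4: ⌊458/2⌋ × 324 = 229 × 324 mm
C5: ⌊324/2⌋ × 229 = 162 × 229 mm
C6: ⌊229/2⌋ × 162 = 114 × 162 mm
C7: ⌊162/2⌋ × 114 = 81 × 114 mm
C8: ⌊114/2⌋ × 81 = 57 × 81 mm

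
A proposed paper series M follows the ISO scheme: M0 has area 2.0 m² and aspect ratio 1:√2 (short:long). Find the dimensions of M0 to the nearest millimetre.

1189 × 1682 mm

Let the short side be w mm. Then w · w√2 = 2.0 m² = 2,000,000 mm².
w² = 2,000,000/√2, so w ≈ 1189.2 mm; long side = w√2 ≈ 1681.8 mm.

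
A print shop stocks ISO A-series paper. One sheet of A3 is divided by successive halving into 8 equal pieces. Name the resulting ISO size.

A6

8 = 2^3, so 3 halving steps.
A3 → A4 → … → A6 after 3 steps.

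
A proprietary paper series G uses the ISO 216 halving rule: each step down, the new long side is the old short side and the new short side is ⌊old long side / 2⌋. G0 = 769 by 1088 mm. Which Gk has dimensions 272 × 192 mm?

G4

G0: 769 × 1088 mm
G1: 544 × 769 mm
G2: 384 × 544 mm
G3: 272 × 384 mm
G4: 192 × 272 mm
G5: 136 × 192 mm
→ matches G4.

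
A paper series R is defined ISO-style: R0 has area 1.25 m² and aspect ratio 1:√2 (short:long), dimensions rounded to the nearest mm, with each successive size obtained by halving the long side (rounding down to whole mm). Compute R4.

235 × 332 mm

Let R0's short side be w mm. w · w√2 = 1.25 m² = 1,250,000 mm², so w ≈ 940.2 mm and w√2 ≈ 1329.6 mm → R0 = 940 × 1330 mm.
R1: ⌊1330/2⌋ × 940 = 665 × 940 mm
R2: ⌊940/2⌋ × 665 = 470 × 665 mm
R3: ⌊665/2⌋ × 470 = 332 × 470 mm
R4: ⌊470/2⌋ × 332 = 235 × 332 mm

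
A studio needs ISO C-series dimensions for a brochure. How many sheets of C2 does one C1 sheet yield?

C1 = 648 × 917 mm; C2 = 458 × 648 mm.
Each halving step doubles the count; 1 step from C1 to C2.
2^1 = 2.

2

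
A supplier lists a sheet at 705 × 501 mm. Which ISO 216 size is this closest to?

Aspect ratio 705/501 ≈ 1.407 — close to the ISO √2 ≈ 1.414.
In the B-series (B0 = 1000 × 1414 mm): B2 = 500 × 707 mm.
Off by 3 mm total — nearest standard size.

B2 (500 × 707 mm)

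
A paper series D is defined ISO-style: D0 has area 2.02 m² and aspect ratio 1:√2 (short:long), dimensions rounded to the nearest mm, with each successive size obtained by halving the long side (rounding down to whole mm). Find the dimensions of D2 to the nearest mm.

Let D0's short side be w mm. w · w√2 = 2.02 m² = 2,020,000 mm², so w ≈ 1195.1 mm and w√2 ≈ 1690.2 mm → D0 = 1195 × 1690 mm.
D1: ⌊1690/2⌋ × 1195 = 845 × 1195 mm
D2: ⌊1195/2⌋ × 845 = 597 × 845 mm

597 × 845 mm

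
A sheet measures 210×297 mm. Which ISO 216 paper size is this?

Aspect ratio 297/210 ≈ 1.414 — close to the ISO √2 ≈ 1.414.
In the A-series (A0 area = 1 m²): A4 = 210 × 297 mm.

A4 (210 × 297 mm)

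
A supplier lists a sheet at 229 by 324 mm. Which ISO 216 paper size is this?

Aspect ratio 324/229 ≈ 1.415 — close to the ISO √2 ≈ 1.414.
In the C-series (envelope sizes, between A and B): C4 = 229 × 324 mm.

C4 (229 × 324 mm)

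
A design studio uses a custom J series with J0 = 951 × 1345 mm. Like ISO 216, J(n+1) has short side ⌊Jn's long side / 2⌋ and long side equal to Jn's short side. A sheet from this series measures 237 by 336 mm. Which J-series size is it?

J0: 951 × 1345 mm
J1: 672 × 951 mm
J2: 475 × 672 mm
J3: 336 × 475 mm
J4: 237 × 336 mm
J5: 168 × 237 mm
→ matches J4.

J4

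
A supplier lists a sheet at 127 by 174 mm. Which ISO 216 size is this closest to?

B6 (125 × 176 mm)

Aspect ratio 174/127 ≈ 1.370 (ISO target is √2 ≈ 1.414).
In the B-series (B0 = 1000 × 1414 mm): B6 = 125 × 176 mm.
Off by 4 mm total — nearest standard size.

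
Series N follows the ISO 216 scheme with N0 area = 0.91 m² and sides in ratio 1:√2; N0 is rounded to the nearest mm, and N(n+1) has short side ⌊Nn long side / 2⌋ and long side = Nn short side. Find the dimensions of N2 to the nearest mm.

401 × 567 mm

Let N0's short side be w mm. w · w√2 = 0.91 m² = 910,000 mm², so w ≈ 802.2 mm and w√2 ≈ 1134.4 mm → N0 = 802 × 1134 mm.
N1: ⌊1134/2⌋ × 802 = 567 × 802 mm
N2: ⌊802/2⌋ × 567 = 401 × 567 mm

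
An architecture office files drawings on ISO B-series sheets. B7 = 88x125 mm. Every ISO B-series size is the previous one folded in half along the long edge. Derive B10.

B8: ⌊125/2⌋ × 88 = 62 × 88 mm
B9: ⌊88/2⌋ × 62 = 44 × 62 mm
B10: ⌊62/2⌋ × 44 = 31 × 44 mm

31 × 44 mm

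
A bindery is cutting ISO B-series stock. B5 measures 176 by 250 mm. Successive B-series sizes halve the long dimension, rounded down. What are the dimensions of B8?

62 × 88 mm

B6: ⌊250/2⌋ × 176 = 125 × 176 mm
B7: ⌊176/2⌋ × 125 = 88 × 125 mm
B8: ⌊125/2⌋ × 88 = 62 × 88 mm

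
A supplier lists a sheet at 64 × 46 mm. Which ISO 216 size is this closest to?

B9 (44 × 62 mm)

Aspect ratio 64/46 ≈ 1.391 (ISO target is √2 ≈ 1.414).
In the B-series (B0 = 1000 × 1414 mm): B9 = 44 × 62 mm.
Off by 4 mm total — nearest standard size.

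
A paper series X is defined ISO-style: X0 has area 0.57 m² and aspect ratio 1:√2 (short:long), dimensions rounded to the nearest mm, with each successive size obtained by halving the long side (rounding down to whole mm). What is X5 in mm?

112 × 158 mm

Let X0's short side be w mm. w · w√2 = 0.57 m² = 570,000 mm², so w ≈ 634.9 mm and w√2 ≈ 897.8 mm → X0 = 635 × 898 mm.
X1: ⌊898/2⌋ × 635 = 449 × 635 mm
X2: ⌊635/2⌋ × 449 = 317 × 449 mm
X3: ⌊449/2⌋ × 317 = 224 × 317 mm
X4: ⌊317/2⌋ × 224 = 158 × 224 mm
X5: ⌊224/2⌋ × 158 = 112 × 158 mm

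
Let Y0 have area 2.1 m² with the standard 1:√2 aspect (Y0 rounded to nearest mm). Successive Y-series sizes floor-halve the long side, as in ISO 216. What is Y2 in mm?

Let Y0's short side be w mm. w · w√2 = 2.1 m² = 2,100,000 mm², so w ≈ 1218.6 mm and w√2 ≈ 1723.3 mm → Y0 = 1219 × 1723 mm.
Y1: ⌊1723/2⌋ × 1219 = 861 × 1219 mm
Y2: ⌊1219/2⌋ × 861 = 609 × 861 mm

609 × 861 mm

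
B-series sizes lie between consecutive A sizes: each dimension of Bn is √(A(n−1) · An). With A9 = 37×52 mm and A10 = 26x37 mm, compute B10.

31 × 44 mm

Short side: √(37 · 26) = √962 ≈ 31.0 → 31 mm
Long side: √(52 · 37) = √1924 ≈ 43.9 → 44 mm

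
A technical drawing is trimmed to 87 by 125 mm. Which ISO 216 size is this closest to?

Aspect ratio 125/87 ≈ 1.437 (ISO target is √2 ≈ 1.414).
In the B-series (B0 = 1000 × 1414 mm): B7 = 88 × 125 mm.
Off by 1 mm total — nearest standard size.

B7 (88 × 125 mm)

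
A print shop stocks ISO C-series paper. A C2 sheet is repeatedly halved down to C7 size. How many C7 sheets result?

Each ISO step halves the sheet: 1 × C2 → 2 × C3 → 4 × C4 → 8 × C5 → …
From C2 to C7 is 5 halving steps: 2^5 = 32.

32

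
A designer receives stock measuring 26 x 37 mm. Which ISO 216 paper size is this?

Aspect ratio 37/26 ≈ 1.423 — close to the ISO √2 ≈ 1.414.
In the A-series (A0 area = 1 m²): A10 = 26 × 37 mm.

A10 (26 × 37 mm)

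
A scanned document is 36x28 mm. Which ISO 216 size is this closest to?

Aspect ratio 36/28 ≈ 1.286 (ISO target is √2 ≈ 1.414).
In the A-series (A0 area = 1 m²): A10 = 26 × 37 mm.
Off by 3 mm total — nearest standard size.

A10 (26 × 37 mm)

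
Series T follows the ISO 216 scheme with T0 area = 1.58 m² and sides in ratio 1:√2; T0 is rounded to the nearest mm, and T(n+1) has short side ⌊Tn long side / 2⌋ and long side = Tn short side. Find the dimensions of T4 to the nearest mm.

Let T0's short side be w mm. w · w√2 = 1.58 m² = 1,580,000 mm², so w ≈ 1057.0 mm and w√2 ≈ 1494.8 mm → T0 = 1057 × 1495 mm.
T1: ⌊1495/2⌋ × 1057 = 747 × 1057 mm
T2: ⌊1057/2⌋ × 747 = 528 × 747 mm
T3: ⌊747/2⌋ × 528 = 373 × 528 mm
T4: ⌊528/2⌋ × 373 = 264 × 373 mm

264 × 373 mm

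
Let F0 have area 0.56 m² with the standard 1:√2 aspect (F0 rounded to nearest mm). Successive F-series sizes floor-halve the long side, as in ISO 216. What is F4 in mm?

Let F0's short side be w mm. w · w√2 = 0.56 m² = 560,000 mm², so w ≈ 629.3 mm and w√2 ≈ 889.9 mm → F0 = 629 × 890 mm.
F1: ⌊890/2⌋ × 629 = 445 × 629 mm
F2: ⌊629/2⌋ × 445 = 314 × 445 mm
F3: ⌊445/2⌋ × 314 = 222 × 314 mm
F4: ⌊314/2⌋ × 222 = 157 × 222 mm

157 × 222 mm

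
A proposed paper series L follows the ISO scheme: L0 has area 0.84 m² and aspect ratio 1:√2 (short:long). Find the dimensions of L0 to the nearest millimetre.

Let the short side be w mm. Then w · w√2 = 0.84 m² = 840,000 mm².
w² = 840,000/√2, so w ≈ 770.7 mm; long side = w√2 ≈ 1089.9 mm.

771 × 1090 mm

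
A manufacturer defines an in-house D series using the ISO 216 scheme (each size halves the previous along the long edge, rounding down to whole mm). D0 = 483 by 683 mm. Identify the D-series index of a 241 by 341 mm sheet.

D0: 483 × 683 mm
D1: 341 × 483 mm
D2: 241 × 341 mm
D3: 170 × 241 mm
→ matches D2.

D2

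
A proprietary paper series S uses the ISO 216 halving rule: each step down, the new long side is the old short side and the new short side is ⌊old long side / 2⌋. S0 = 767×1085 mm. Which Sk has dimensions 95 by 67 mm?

S7

S0: 767 × 1085 mm
S1: 542 × 767 mm
S2: 383 × 542 mm
S3: 271 × 383 mm
S4: 191 × 271 mm
S5: 135 × 191 mm
S6: 95 × 135 mm
S7: 67 × 95 mm
S8: 47 × 67 mm
→ matches S7.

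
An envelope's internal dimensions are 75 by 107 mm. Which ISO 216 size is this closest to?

Aspect ratio 107/75 ≈ 1.427 — close to the ISO √2 ≈ 1.414.
In the A-series (A0 area = 1 m²): A7 = 74 × 105 mm.
Off by 3 mm total — nearest standard size.

A7 (74 × 105 mm)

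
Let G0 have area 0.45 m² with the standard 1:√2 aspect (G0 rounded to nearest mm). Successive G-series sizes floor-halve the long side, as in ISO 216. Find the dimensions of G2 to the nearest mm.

282 × 399 mm

Let G0's short side be w mm. w · w√2 = 0.45 m² = 450,000 mm², so w ≈ 564.1 mm and w√2 ≈ 797.7 mm → G0 = 564 × 798 mm.
G1: ⌊798/2⌋ × 564 = 399 × 564 mm
G2: ⌊564/2⌋ × 399 = 282 × 399 mm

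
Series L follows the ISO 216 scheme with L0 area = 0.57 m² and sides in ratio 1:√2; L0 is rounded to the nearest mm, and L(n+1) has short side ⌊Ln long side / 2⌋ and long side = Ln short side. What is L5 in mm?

Let L0's short side be w mm. w · w√2 = 0.57 m² = 570,000 mm², so w ≈ 634.9 mm and w√2 ≈ 897.8 mm → L0 = 635 × 898 mm.
L1: ⌊898/2⌋ × 635 = 449 × 635 mm
L2: ⌊635/2⌋ × 449 = 317 × 449 mm
L3: ⌊449/2⌋ × 317 = 224 × 317 mm
L4: ⌊317/2⌋ × 224 = 158 × 224 mm
L5: ⌊224/2⌋ × 158 = 112 × 158 mm

112 × 158 mm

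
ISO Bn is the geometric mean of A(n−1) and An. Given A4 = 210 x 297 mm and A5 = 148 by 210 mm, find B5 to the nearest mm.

Short side: √(210 · 148) = √31080 ≈ 176.3 → 176 mm
Long side: √(297 · 210) = √62370 ≈ 249.7 → 250 mm

176 × 250 mm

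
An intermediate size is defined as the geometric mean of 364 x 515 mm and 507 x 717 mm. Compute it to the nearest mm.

Short side: √(364 · 507) = √184548 ≈ 429.6 → 430 mm
Long side: √(515 · 717) = √369255 ≈ 607.7 → 608 mm

430 × 608 mm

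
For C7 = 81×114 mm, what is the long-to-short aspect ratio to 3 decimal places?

114 / 81 = 1.407
ISO 216 targets √2 ≈ 1.414; the -0.007 deviation is from mm rounding.

1.407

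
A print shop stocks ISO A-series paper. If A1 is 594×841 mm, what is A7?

A2: ⌊841/2⌋ × 594 = 420 × 594 mm
A3: ⌊594/2⌋ × 420 = 297 × 420 mm
A4: ⌊420/2⌋ × 297 = 210 × 297 mm
A5: ⌊297/2⌋ × 210 = 148 × 210 mm
A6: ⌊210/2⌋ × 148 = 105 × 148 mm
A7: ⌊148/2⌋ × 105 = 74 × 105 mm

74 × 105 mm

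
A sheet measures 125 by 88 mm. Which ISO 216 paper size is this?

Aspect ratio 125/88 ≈ 1.420 — close to the ISO √2 ≈ 1.414.
In the B-series (B0 = 1000 × 1414 mm): B7 = 88 × 125 mm.

B7 (88 × 125 mm)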